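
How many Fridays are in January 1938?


January 1938 has 31 days
Anchor: Jan 1, 1938. With p = 1938 - 1 = 1937: (p + p//4 - p//100 + p//400) mod 7 = (1937 + 484 - 19 + 4) mod 7 = 2406 mod 7 = 5 -> Saturday (Mon=0 ... Sun=6)
January 1 is the anchor itself -> Saturday
First Friday is January 7
Fridays: 7, 14, 21, 28

4 Fridays


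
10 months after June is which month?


June is month 6
6 + 10 = 16; wrap: 16 - 12 = 4

April


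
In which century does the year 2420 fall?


Century = (year - 1) // 100 + 1
= (2420 - 1) // 100 + 1
= 2419 // 100 + 1
= 24 + 1

25th century


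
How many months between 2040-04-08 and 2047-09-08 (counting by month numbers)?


From April 2040 to September 2047
7 years * 12 = 84 months, plus 5 months = 89

89 months


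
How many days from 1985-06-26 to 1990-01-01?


From 1985-06-26 to 1990-01-01
1985-06-26: days before June = 31 + 28 + 31 + 30 + 31 = 151 (1985 is not a leap year); day of year = 151 + 26 = 177
1990-01-01: day of year = 1
Rest of 1985: 365 - 177 = 188
Full years 1986 (365), 1987 (365), 1988 (366), 1989 (365): 1461
Total = 188 + 1461 + 1 = 1650

1650 days


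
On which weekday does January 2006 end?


January 2006 has 31 days
Anchor: Jan 1, 2006. With p = 2006 - 1 = 2005: (p + p//4 - p//100 + p//400) mod 7 = (2005 + 501 - 20 + 5) mod 7 = 2491 mod 7 = 6 -> Sunday (Mon=0 ... Sun=6)
January 1 is the anchor itself -> Sunday
Last day offset: 31 - 1 = 30 days
Weekday index = (6 + 30) mod 7 = 1

Tuesday, January 31


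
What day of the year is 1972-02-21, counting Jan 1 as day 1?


Date: February 21, 1972
Days in months 1 through 1: 31
Plus 21 days in February

Day of year: 52


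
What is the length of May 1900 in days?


May 1900

31 days


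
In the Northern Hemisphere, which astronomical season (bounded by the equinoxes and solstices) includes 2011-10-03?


Date: October 3
Astronomical Autumn (approx.; exact equinox/solstice day varies by year): September 22 to December 20
October 3 falls within the Autumn window

Autumn


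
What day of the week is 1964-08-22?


Date: August 22, 1964
Anchor: Jan 1, 1964. With p = 1964 - 1 = 1963: (p + p//4 - p//100 + p//400) mod 7 = (1963 + 490 - 19 + 4) mod 7 = 2438 mod 7 = 2 -> Wednesday (Mon=0 ... Sun=6)
Days before August (Jan-Jul): 213; offset = 213 + 22 - 1 = 234
Weekday index = (2 + 234) mod 7 = 5

Day of the week: Saturday


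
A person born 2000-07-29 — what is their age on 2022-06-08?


Birth: 2000-07-29
Reference: 2022-06-08
Year difference: 2022 - 2000 = 22
Birthday not yet reached in 2022, subtract 1

21 years old


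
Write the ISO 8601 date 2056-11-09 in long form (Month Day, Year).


ISO 2056-11-09 parses as year=2056, month=11, day=09
Month 11 -> November

November 9, 2056


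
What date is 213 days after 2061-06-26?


Start: 2061-06-26, add 213 days
June 2061 has 30 days: 30 - 26 = 4 days to June 30 -> 209 left
July 2061 has 31 days -> 178 left
August 2061 has 31 days -> 147 left
September 2061 has 30 days -> 117 left
October 2061 has 31 days -> 86 left
November 2061 has 30 days -> 56 left
December 2061 has 31 days -> 25 left
January 2062: 25 <= 31 -> lands on January 25

Result: 2062-01-25


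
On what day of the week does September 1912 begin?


Target: September 1, 1912
Anchor: Jan 1, 1912. With p = 1912 - 1 = 1911: (p + p//4 - p//100 + p//400) mod 7 = (1911 + 477 - 19 + 4) mod 7 = 2373 mod 7 = 0 -> Monday (Mon=0 ... Sun=6)
Days before September (Jan-Aug): 244 days
Weekday index = (0 + 244) mod 7 = 6

Sunday


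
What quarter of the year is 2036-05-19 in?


Month: May (month 5)
Q1: Jan-Mar, Q2: Apr-Jun, Q3: Jul-Sep, Q4: Oct-Dec

Q2


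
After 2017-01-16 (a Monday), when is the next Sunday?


Current: Monday
Target: Sunday
Days ahead: 6

Next Sunday: 2017-01-22


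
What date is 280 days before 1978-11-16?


Start: 1978-11-16, subtract 280 days
Back 16 days from November 16 reaches October 31, 1978 -> 264 left
October 1978 has 31 days -> back to September 30, 1978 -> 233 left
September 1978 has 30 days -> back to August 31, 1978 -> 203 left
August 1978 has 31 days -> back to July 31, 1978 -> 172 left
July 1978 has 31 days -> back to June 30, 1978 -> 141 left
June 1978 has 30 days -> back to May 31, 1978 -> 111 left
May 1978 has 31 days -> back to April 30, 1978 -> 80 left
April 1978 has 30 days -> back to March 31, 1978 -> 50 left
March 1978 has 31 days -> back to February 28, 1978 -> 19 left
February 1978: 28 - 19 = 9 -> lands on February 9

Result: 1978-02-09


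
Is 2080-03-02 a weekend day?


Anchor: Jan 1, 2080. With p = 2080 - 1 = 2079: (p + p//4 - p//100 + p//400) mod 7 = (2079 + 519 - 20 + 5) mod 7 = 2583 mod 7 = 0 -> Monday (Mon=0 ... Sun=6)
Day of year: 62; offset = 61
Weekday index = (0 + 61) mod 7 = 5 -> Saturday
Weekend days: Saturday, Sunday

Yes


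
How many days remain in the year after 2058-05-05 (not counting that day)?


Day of year: 125 of 365
Remaining = 365 - 125

240 days


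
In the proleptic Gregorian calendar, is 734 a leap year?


Gregorian leap year rule: divisible by 4, but not by 100, unless also by 400.
734 is not divisible by 4 -> not a leap year

No


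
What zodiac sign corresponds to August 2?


Date: August 2
Conventional tropical zodiac dates: Leo from July 23 onward; Virgo starts August 23
August 2 falls within the Leo range

Leo


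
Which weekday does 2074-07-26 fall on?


Date: July 26, 2074
Anchor: Jan 1, 2074. With p = 2074 - 1 = 2073: (p + p//4 - p//100 + p//400) mod 7 = (2073 + 518 - 20 + 5) mod 7 = 2576 mod 7 = 0 -> Monday (Mon=0 ... Sun=6)
Days before July (Jan-Jun): 181; offset = 181 + 26 - 1 = 206
Weekday index = (0 + 206) mod 7 = 3

Day of the week: Thursday


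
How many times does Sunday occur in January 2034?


January 2034 has 31 days
Anchor: Jan 1, 2034. With p = 2034 - 1 = 2033: (p + p//4 - p//100 + p//400) mod 7 = (2033 + 508 - 20 + 5) mod 7 = 2526 mod 7 = 6 -> Sunday (Mon=0 ... Sun=6)
January 1 is the anchor itself -> Sunday
First Sunday is January 1
Sundays: 1, 8, 15, 22, 29

5 Sundays


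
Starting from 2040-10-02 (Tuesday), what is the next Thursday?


Current: Tuesday
Target: Thursday
Days ahead: 2

Next Thursday: 2040-10-04


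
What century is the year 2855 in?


Century = (year - 1) // 100 + 1
= (2855 - 1) // 100 + 1
= 2854 // 100 + 1
= 28 + 1

29th century


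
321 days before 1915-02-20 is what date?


Start: 1915-02-20, subtract 321 days
Back 20 days from February 20 reaches January 31, 1915 -> 301 left
January 1915 has 31 days -> back to December 31, 1914 -> 270 left
December 1914 has 31 days -> back to November 30, 1914 -> 239 left
November 1914 has 30 days -> back to October 31, 1914 -> 209 left
October 1914 has 31 days -> back to September 30, 1914 -> 178 left
September 1914 has 30 days -> back to August 31, 1914 -> 148 left
August 1914 has 31 days -> back to July 31, 1914 -> 117 left
July 1914 has 31 days -> back to June 30, 1914 -> 86 left
June 1914 has 30 days -> back to May 31, 1914 -> 56 left
May 1914 has 31 days -> back to April 30, 1914 -> 25 left
April 1914: 30 - 25 = 5 -> lands on April 5

Result: 1914-04-05


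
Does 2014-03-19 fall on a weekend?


Anchor: Jan 1, 2014. With p = 2014 - 1 = 2013: (p + p//4 - p//100 + p//400) mod 7 = (2013 + 503 - 20 + 5) mod 7 = 2501 mod 7 = 2 -> Wednesday (Mon=0 ... Sun=6)
Day of year: 78; offset = 77
Weekday index = (2 + 77) mod 7 = 2 -> Wednesday
Weekend days: Saturday, Sunday

No


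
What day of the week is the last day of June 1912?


June 1912 has 30 days
Anchor: Jan 1, 1912. With p = 1912 - 1 = 1911: (p + p//4 - p//100 + p//400) mod 7 = (1911 + 477 - 19 + 4) mod 7 = 2373 mod 7 = 0 -> Monday (Mon=0 ... Sun=6)
Days before June (Jan-May): 152; June 1 index = (0 + 152) mod 7 = 5 -> Saturday
Last day offset: 30 - 1 = 29 days
Weekday index = (5 + 29) mod 7 = 6

Sunday, June 30


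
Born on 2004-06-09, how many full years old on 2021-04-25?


Birth: 2004-06-09
Reference: 2021-04-25
Year difference: 2021 - 2004 = 17
Birthday not yet reached in 2021, subtract 1

16 years old


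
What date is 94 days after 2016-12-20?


Start: 2016-12-20, add 94 days
December 2016 has 31 days: 31 - 20 = 11 days to December 31 -> 83 left
January 2017 has 31 days -> 52 left
February 2017 has 28 days -> 24 left
March 2017: 24 <= 31 -> lands on March 24

Result: 2017-03-24


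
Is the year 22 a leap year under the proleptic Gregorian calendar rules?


Gregorian leap year rule: divisible by 4, but not by 100, unless also by 400.
22 is not divisible by 4 -> not a leap year

No


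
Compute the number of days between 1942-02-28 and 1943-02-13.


From 1942-02-28 to 1943-02-13
1942-02-28: days before February = 31; day of year = 31 + 28 = 59
1943-02-13: days before February = 31; day of year = 31 + 13 = 44
Rest of 1942: 365 - 59 = 306
Total = 306 + 44 = 350

350 days


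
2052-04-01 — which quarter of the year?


Month: April (month 4)
Q1: Jan-Mar, Q2: Apr-Jun, Q3: Jul-Sep, Q4: Oct-Dec

Q2


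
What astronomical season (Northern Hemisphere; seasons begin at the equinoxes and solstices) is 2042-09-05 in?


Date: September 5
Astronomical Summer (approx.; exact equinox/solstice day varies by year): June 21 to September 21
September 5 falls within the Summer window

Summer


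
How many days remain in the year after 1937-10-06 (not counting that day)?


Day of year: 279 of 365
Remaining = 365 - 279

86 days


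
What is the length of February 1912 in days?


February 1912 (leap year: yes)

29 days


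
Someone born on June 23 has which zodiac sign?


Date: June 23
Conventional tropical zodiac dates: Cancer from June 21 onward; Leo starts July 23
June 23 falls within the Cancer range

Cancer


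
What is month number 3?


Month 3 of 12

March


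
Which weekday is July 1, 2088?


Target: July 1, 2088
Anchor: Jan 1, 2088. With p = 2088 - 1 = 2087: (p + p//4 - p//100 + p//400) mod 7 = (2087 + 521 - 20 + 5) mod 7 = 2593 mod 7 = 3 -> Thursday (Mon=0 ... Sun=6)
Days before July (Jan-Jun): 182 days
Weekday index = (3 + 182) mod 7 = 3

Thursday


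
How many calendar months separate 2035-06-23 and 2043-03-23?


From June 2035 to March 2043
8 years * 12 = 96 months, minus 3 months = 93

93 months


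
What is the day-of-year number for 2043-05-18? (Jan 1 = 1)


Date: May 18, 2043
Days in months 1 through 4: 120
Plus 18 days in May

Day of year: 138


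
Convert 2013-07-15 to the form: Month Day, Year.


ISO 2013-07-15 parses as year=2013, month=07, day=15
Month 7 -> July

July 15, 2013


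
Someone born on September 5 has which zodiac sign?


Date: September 5
Conventional tropical zodiac dates: Virgo from August 23 onward; Libra starts September 23
September 5 falls within the Virgo range

Virgo


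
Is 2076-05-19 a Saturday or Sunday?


Anchor: Jan 1, 2076. With p = 2076 - 1 = 2075: (p + p//4 - p//100 + p//400) mod 7 = (2075 + 518 - 20 + 5) mod 7 = 2578 mod 7 = 2 -> Wednesday (Mon=0 ... Sun=6)
Day of year: 140; offset = 139
Weekday index = (2 + 139) mod 7 = 1 -> Tuesday
Weekend days: Saturday, Sunday

No


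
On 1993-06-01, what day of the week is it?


Date: June 1, 1993
Anchor: Jan 1, 1993. With p = 1993 - 1 = 1992: (p + p//4 - p//100 + p//400) mod 7 = (1992 + 498 - 19 + 4) mod 7 = 2475 mod 7 = 4 -> Friday (Mon=0 ... Sun=6)
Days before June (Jan-May): 151; offset = 151 + 1 - 1 = 151
Weekday index = (4 + 151) mod 7 = 1

Day of the week: Tuesday


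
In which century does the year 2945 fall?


Century = (year - 1) // 100 + 1
= (2945 - 1) // 100 + 1
= 2944 // 100 + 1
= 29 + 1

30th century


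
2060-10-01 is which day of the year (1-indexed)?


Date: October 1, 2060
Days in months 1 through 9: 274
Plus 1 days in October

Day of year: 275


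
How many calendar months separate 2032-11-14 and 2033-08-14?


From November 2032 to August 2033
1 year * 12 = 12 months, minus 3 months = 9

9 months


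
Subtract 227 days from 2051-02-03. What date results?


Start: 2051-02-03, subtract 227 days
Back 3 days from February 3 reaches January 31, 2051 -> 224 left
January 2051 has 31 days -> back to December 31, 2050 -> 193 left
December 2050 has 31 days -> back to November 30, 2050 -> 162 left
November 2050 has 30 days -> back to October 31, 2050 -> 132 left
October 2050 has 31 days -> back to September 30, 2050 -> 101 left
September 2050 has 30 days -> back to August 31, 2050 -> 71 left
August 2050 has 31 days -> back to July 31, 2050 -> 40 left
July 2050 has 31 days -> back to June 30, 2050 -> 9 left
June 2050: 30 - 9 = 21 -> lands on June 21

Result: 2050-06-21


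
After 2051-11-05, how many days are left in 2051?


Day of year: 309 of 365
Remaining = 365 - 309

56 days


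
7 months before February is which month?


February is month 2
2 - 7 = -5; wrap: -5 + 12 = 7

July


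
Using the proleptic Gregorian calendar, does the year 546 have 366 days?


Gregorian leap year rule: divisible by 4, but not by 100, unless also by 400.
546 is not divisible by 4 -> not a leap year

No


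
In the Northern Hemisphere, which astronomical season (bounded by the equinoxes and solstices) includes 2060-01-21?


Date: January 21
Astronomical Winter (approx.; exact equinox/solstice day varies by year): December 21 to March 19
January 21 falls within the Winter window

Winter


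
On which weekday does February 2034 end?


February 2034 has 28 days
Anchor: Jan 1, 2034. With p = 2034 - 1 = 2033: (p + p//4 - p//100 + p//400) mod 7 = (2033 + 508 - 20 + 5) mod 7 = 2526 mod 7 = 6 -> Sunday (Mon=0 ... Sun=6)
Days before February (Jan): 31; February 1 index = (6 + 31) mod 7 = 2 -> Wednesday
Last day offset: 28 - 1 = 27 days
Weekday index = (2 + 27) mod 7 = 1

Tuesday, February 28


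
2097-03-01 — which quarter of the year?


Month: March (month 3)
Q1: Jan-Mar, Q2: Apr-Jun, Q3: Jul-Sep, Q4: Oct-Dec

Q1


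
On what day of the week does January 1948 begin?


Target: January 1, 1948
Anchor: Jan 1, 1948. With p = 1948 - 1 = 1947: (p + p//4 - p//100 + p//400) mod 7 = (1947 + 486 - 19 + 4) mod 7 = 2418 mod 7 = 3 -> Thursday (Mon=0 ... Sun=6)
Offset from anchor: 0 days
Weekday index = (3 + 0) mod 7 = 3

Thursday


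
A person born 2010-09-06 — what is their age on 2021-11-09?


Birth: 2010-09-06
Reference: 2021-11-09
Year difference: 2021 - 2010 = 11

11 years old


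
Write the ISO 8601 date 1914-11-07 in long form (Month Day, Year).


ISO 1914-11-07 parses as year=1914, month=11, day=07
Month 11 -> November

November 7, 1914


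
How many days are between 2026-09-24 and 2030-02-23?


From 2026-09-24 to 2030-02-23
2026-09-24: days before September = 31 + 28 + 31 + 30 + 31 + 30 + 31 + 31 = 243 (2026 is not a leap year); day of year = 243 + 24 = 267
2030-02-23: days before February = 31; day of year = 31 + 23 = 54
Rest of 2026: 365 - 267 = 98
Full years 2027 (365), 2028 (366), 2029 (365): 1096
Total = 98 + 1096 + 54 = 1248

1248 days


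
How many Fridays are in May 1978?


May 1978 has 31 days
Anchor: Jan 1, 1978. With p = 1978 - 1 = 1977: (p + p//4 - p//100 + p//400) mod 7 = (1977 + 494 - 19 + 4) mod 7 = 2456 mod 7 = 6 -> Sunday (Mon=0 ... Sun=6)
Days before May (Jan-Apr): 120; May 1 index = (6 + 120) mod 7 = 0 -> Monday
First Friday is May 5
Fridays: 5, 12, 19, 26

4 Fridays


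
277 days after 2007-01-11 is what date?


Start: 2007-01-11, add 277 days
January 2007 has 31 days: 31 - 11 = 20 days to January 31 -> 257 left
February 2007 has 28 days -> 229 left
March 2007 has 31 days -> 198 left
April 2007 has 30 days -> 168 left
May 2007 has 31 days -> 137 left
June 2007 has 30 days -> 107 left
July 2007 has 31 days -> 76 left
August 2007 has 31 days -> 45 left
September 2007 has 30 days -> 15 left
October 2007: 15 <= 31 -> lands on October 15

Result: 2007-10-15


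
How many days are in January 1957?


January 1957

31 days


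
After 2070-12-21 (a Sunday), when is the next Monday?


Current: Sunday
Target: Monday
Days ahead: 1

Next Monday: 2070-12-22


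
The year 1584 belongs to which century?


Century = (year - 1) // 100 + 1
= (1584 - 1) // 100 + 1
= 1583 // 100 + 1
= 15 + 1

16th century


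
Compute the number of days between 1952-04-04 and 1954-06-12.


From 1952-04-04 to 1954-06-12
1952-04-04: days before April = 31 + 29 + 31 = 91 (1952 is a leap year); day of year = 91 + 4 = 95
1954-06-12: days before June = 31 + 28 + 31 + 30 + 31 = 151 (1954 is not a leap year); day of year = 151 + 12 = 163
Rest of 1952: 366 - 95 = 271
Full years 1953 (365): 365
Total = 271 + 365 + 163 = 799

799 days


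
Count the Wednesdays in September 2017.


September 2017 has 30 days
Anchor: Jan 1, 2017. With p = 2017 - 1 = 2016: (p + p//4 - p//100 + p//400) mod 7 = (2016 + 504 - 20 + 5) mod 7 = 2505 mod 7 = 6 -> Sunday (Mon=0 ... Sun=6)
Days before September (Jan-Aug): 243; September 1 index = (6 + 243) mod 7 = 4 -> Friday
First Wednesday is September 6
Wednesdays: 6, 13, 20, 27

4 Wednesdays


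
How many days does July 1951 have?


July 1951

31 days


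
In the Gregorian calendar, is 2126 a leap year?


Gregorian leap year rule: divisible by 4, but not by 100, unless also by 400.
2126 is not divisible by 4 -> not a leap year

No


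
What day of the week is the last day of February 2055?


February 2055 has 28 days
Anchor: Jan 1, 2055. With p = 2055 - 1 = 2054: (p + p//4 - p//100 + p//400) mod 7 = (2054 + 513 - 20 + 5) mod 7 = 2552 mod 7 = 4 -> Friday (Mon=0 ... Sun=6)
Days before February (Jan): 31; February 1 index = (4 + 31) mod 7 = 0 -> Monday
Last day offset: 28 - 1 = 27 days
Weekday index = (0 + 27) mod 7 = 6

Sunday, February 28


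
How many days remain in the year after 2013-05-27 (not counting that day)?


Day of year: 147 of 365
Remaining = 365 - 147

218 days


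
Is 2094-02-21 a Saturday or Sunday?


Anchor: Jan 1, 2094. With p = 2094 - 1 = 2093: (p + p//4 - p//100 + p//400) mod 7 = (2093 + 523 - 20 + 5) mod 7 = 2601 mod 7 = 4 -> Friday (Mon=0 ... Sun=6)
Day of year: 52; offset = 51
Weekday index = (4 + 51) mod 7 = 6 -> Sunday
Weekend days: Saturday, Sunday

Yes


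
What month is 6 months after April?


April is month 4
4 + 6 = 10

October


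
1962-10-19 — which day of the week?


Date: October 19, 1962
Anchor: Jan 1, 1962. With p = 1962 - 1 = 1961: (p + p//4 - p//100 + p//400) mod 7 = (1961 + 490 - 19 + 4) mod 7 = 2436 mod 7 = 0 -> Monday (Mon=0 ... Sun=6)
Days before October (Jan-Sep): 273; offset = 273 + 19 - 1 = 291
Weekday index = (0 + 291) mod 7 = 4

Day of the week: Friday


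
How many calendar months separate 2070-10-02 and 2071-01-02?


From October 2070 to January 2071
1 year * 12 = 12 months, minus 9 months = 3

3 months


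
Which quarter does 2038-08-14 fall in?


Month: August (month 8)
Q1: Jan-Mar, Q2: Apr-Jun, Q3: Jul-Sep, Q4: Oct-Dec

Q3


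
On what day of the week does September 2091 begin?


Target: September 1, 2091
Anchor: Jan 1, 2091. With p = 2091 - 1 = 2090: (p + p//4 - p//100 + p//400) mod 7 = (2090 + 522 - 20 + 5) mod 7 = 2597 mod 7 = 0 -> Monday (Mon=0 ... Sun=6)
Days before September (Jan-Aug): 243 days
Weekday index = (0 + 243) mod 7 = 5

Saturday


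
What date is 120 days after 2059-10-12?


Start: 2059-10-12, add 120 days
October 2059 has 31 days: 31 - 12 = 19 days to October 31 -> 101 left
November 2059 has 30 days -> 71 left
December 2059 has 31 days -> 40 left
January 2060 has 31 days -> 9 left
February 2060: 9 <= 29 -> lands on February 9

Result: 2060-02-09


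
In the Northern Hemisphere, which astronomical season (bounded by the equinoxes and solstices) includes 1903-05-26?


Date: May 26
Astronomical Spring (approx.; exact equinox/solstice day varies by year): March 20 to June 20
May 26 falls within the Spring window

Spring


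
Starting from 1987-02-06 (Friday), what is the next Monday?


Current: Friday
Target: Monday
Days ahead: 3

Next Monday: 1987-02-09


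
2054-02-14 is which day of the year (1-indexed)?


Date: February 14, 2054
Days in months 1 through 1: 31
Plus 14 days in February

Day of year: 45


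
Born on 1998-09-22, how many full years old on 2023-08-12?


Birth: 1998-09-22
Reference: 2023-08-12
Year difference: 2023 - 1998 = 25
Birthday not yet reached in 2023, subtract 1

24 years old


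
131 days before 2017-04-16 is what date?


Start: 2017-04-16, subtract 131 days
Back 16 days from April 16 reaches March 31, 2017 -> 115 left
March 2017 has 31 days -> back to February 28, 2017 -> 84 left
February 2017 has 28 days -> back to January 31, 2017 -> 56 left
January 2017 has 31 days -> back to December 31, 2016 -> 25 left
December 2016: 31 - 25 = 6 -> lands on December 6

Result: 2016-12-06


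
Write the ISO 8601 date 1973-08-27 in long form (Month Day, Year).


ISO 1973-08-27 parses as year=1973, month=08, day=27
Month 8 -> August

August 27, 1973


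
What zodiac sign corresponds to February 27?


Date: February 27
Conventional tropical zodiac dates: Pisces from February 19 onward; Aries starts March 21
February 27 falls within the Pisces range

Pisces


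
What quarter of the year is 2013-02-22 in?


Month: February (month 2)
Q1: Jan-Mar, Q2: Apr-Jun, Q3: Jul-Sep, Q4: Oct-Dec

Q1


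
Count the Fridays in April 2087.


April 2087 has 30 days
Anchor: Jan 1, 2087. With p = 2087 - 1 = 2086: (p + p//4 - p//100 + p//400) mod 7 = (2086 + 521 - 20 + 5) mod 7 = 2592 mod 7 = 2 -> Wednesday (Mon=0 ... Sun=6)
Days before April (Jan-Mar): 90; April 1 index = (2 + 90) mod 7 = 1 -> Tuesday
First Friday is April 4
Fridays: 4, 11, 18, 25

4 Fridays


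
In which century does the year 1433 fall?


Century = (year - 1) // 100 + 1
= (1433 - 1) // 100 + 1
= 1432 // 100 + 1
= 14 + 1

15th century


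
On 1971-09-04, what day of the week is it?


Date: September 4, 1971
Anchor: Jan 1, 1971. With p = 1971 - 1 = 1970: (p + p//4 - p//100 + p//400) mod 7 = (1970 + 492 - 19 + 4) mod 7 = 2447 mod 7 = 4 -> Friday (Mon=0 ... Sun=6)
Days before September (Jan-Aug): 243; offset = 243 + 4 - 1 = 246
Weekday index = (4 + 246) mod 7 = 5

Day of the week: Saturday


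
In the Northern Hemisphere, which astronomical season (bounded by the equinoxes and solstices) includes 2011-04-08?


Date: April 8
Astronomical Spring (approx.; exact equinox/solstice day varies by year): March 20 to June 20
April 8 falls within the Spring window

Spring


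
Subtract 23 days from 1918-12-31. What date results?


Start: 1918-12-31, subtract 23 days
31 - 23 = 8 stays within December 1918

Result: 1918-12-08


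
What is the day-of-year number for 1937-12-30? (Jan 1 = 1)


Date: December 30, 1937
Days in months 1 through 11: 334
Plus 30 days in December

Day of year: 364


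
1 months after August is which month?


August is month 8
8 + 1 = 9

September


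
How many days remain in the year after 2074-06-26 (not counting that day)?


Day of year: 177 of 365
Remaining = 365 - 177

188 days


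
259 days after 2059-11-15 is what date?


Start: 2059-11-15, add 259 days
November 2059 has 30 days: 30 - 15 = 15 days to November 30 -> 244 left
December 2059 has 31 days -> 213 left
January 2060 has 31 days -> 182 left
February 2060 has 29 days -> 153 left
March 2060 has 31 days -> 122 left
April 2060 has 30 days -> 92 left
May 2060 has 31 days -> 61 left
June 2060 has 30 days -> 31 left
July 2060: 31 <= 31 -> lands on July 31

Result: 2060-07-31


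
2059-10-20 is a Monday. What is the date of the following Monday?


Current: Monday
Target: Monday
Days ahead: 7

Next Monday: 2059-10-27


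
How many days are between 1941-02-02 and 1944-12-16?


From 1941-02-02 to 1944-12-16
1941-02-02: days before February = 31; day of year = 31 + 2 = 33
1944-12-16: days before December = 31 + 29 + 31 + 30 + 31 + 30 + 31 + 31 + 30 + 31 + 30 = 335 (1944 is a leap year); day of year = 335 + 16 = 351
Rest of 1941: 365 - 33 = 332
Full years 1942 (365), 1943 (365): 730
Total = 332 + 730 + 351 = 1413

1413 days


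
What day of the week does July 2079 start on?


Target: July 1, 2079
Anchor: Jan 1, 2079. With p = 2079 - 1 = 2078: (p + p//4 - p//100 + p//400) mod 7 = (2078 + 519 - 20 + 5) mod 7 = 2582 mod 7 = 6 -> Sunday (Mon=0 ... Sun=6)
Days before July (Jan-Jun): 181 days
Weekday index = (6 + 181) mod 7 = 5

Saturday


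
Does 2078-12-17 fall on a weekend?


Anchor: Jan 1, 2078. With p = 2078 - 1 = 2077: (p + p//4 - p//100 + p//400) mod 7 = (2077 + 519 - 20 + 5) mod 7 = 2581 mod 7 = 5 -> Saturday (Mon=0 ... Sun=6)
Day of year: 351; offset = 350
Weekday index = (5 + 350) mod 7 = 5 -> Saturday
Weekend days: Saturday, Sunday

Yes


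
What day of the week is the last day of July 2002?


July 2002 has 31 days
Anchor: Jan 1, 2002. With p = 2002 - 1 = 2001: (p + p//4 - p//100 + p//400) mod 7 = (2001 + 500 - 20 + 5) mod 7 = 2486 mod 7 = 1 -> Tuesday (Mon=0 ... Sun=6)
Days before July (Jan-Jun): 181; July 1 index = (1 + 181) mod 7 = 0 -> Monday
Last day offset: 31 - 1 = 30 days
Weekday index = (0 + 30) mod 7 = 2

Wednesday, July 31


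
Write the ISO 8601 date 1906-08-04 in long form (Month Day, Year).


ISO 1906-08-04 parses as year=1906, month=08, day=04
Month 8 -> August

August 4, 1906


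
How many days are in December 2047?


December 2047

31 days


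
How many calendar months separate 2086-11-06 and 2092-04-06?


From November 2086 to April 2092
6 years * 12 = 72 months, minus 7 months = 65

65 months


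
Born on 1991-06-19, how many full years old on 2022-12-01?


Birth: 1991-06-19
Reference: 2022-12-01
Year difference: 2022 - 1991 = 31

31 years old


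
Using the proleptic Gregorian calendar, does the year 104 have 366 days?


Gregorian leap year rule: divisible by 4, but not by 100, unless also by 400.
104 is divisible by 4 but not 100 -> leap year

Yes


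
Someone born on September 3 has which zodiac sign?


Date: September 3
Conventional tropical zodiac dates: Virgo from August 23 onward; Libra starts September 23
September 3 falls within the Virgo range

Virgo


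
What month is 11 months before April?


April is month 4
4 - 11 = -7; wrap: -7 + 12 = 5

May


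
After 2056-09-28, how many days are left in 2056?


Day of year: 272 of 366
Remaining = 366 - 272

94 days


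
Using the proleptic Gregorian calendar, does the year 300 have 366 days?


Gregorian leap year rule: divisible by 4, but not by 100, unless also by 400.
300 is divisible by 100 but not 400 -> not a leap year

No


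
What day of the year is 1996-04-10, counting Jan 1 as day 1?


Date: April 10, 1996
Days in months 1 through 3: 91
Plus 10 days in April

Day of year: 101


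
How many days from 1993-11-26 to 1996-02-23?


From 1993-11-26 to 1996-02-23
1993-11-26: days before November = 31 + 28 + 31 + 30 + 31 + 30 + 31 + 31 + 30 + 31 = 304 (1993 is not a leap year); day of year = 304 + 26 = 330
1996-02-23: days before February = 31; day of year = 31 + 23 = 54
Rest of 1993: 365 - 330 = 35
Full years 1994 (365), 1995 (365): 730
Total = 35 + 730 + 54 = 819

819 days


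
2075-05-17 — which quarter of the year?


Month: May (month 5)
Q1: Jan-Mar, Q2: Apr-Jun, Q3: Jul-Sep, Q4: Oct-Dec

Q2


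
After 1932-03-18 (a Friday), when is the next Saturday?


Current: Friday
Target: Saturday
Days ahead: 1

Next Saturday: 1932-03-19


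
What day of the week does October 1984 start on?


Target: October 1, 1984
Anchor: Jan 1, 1984. With p = 1984 - 1 = 1983: (p + p//4 - p//100 + p//400) mod 7 = (1983 + 495 - 19 + 4) mod 7 = 2463 mod 7 = 6 -> Sunday (Mon=0 ... Sun=6)
Days before October (Jan-Sep): 274 days
Weekday index = (6 + 274) mod 7 = 0

Monday


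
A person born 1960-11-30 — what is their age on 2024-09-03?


Birth: 1960-11-30
Reference: 2024-09-03
Year difference: 2024 - 1960 = 64
Birthday not yet reached in 2024, subtract 1

63 years old


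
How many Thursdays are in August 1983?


August 1983 has 31 days
Anchor: Jan 1, 1983. With p = 1983 - 1 = 1982: (p + p//4 - p//100 + p//400) mod 7 = (1982 + 495 - 19 + 4) mod 7 = 2462 mod 7 = 5 -> Saturday (Mon=0 ... Sun=6)
Days before August (Jan-Jul): 212; August 1 index = (5 + 212) mod 7 = 0 -> Monday
First Thursday is August 4
Thursdays: 4, 11, 18, 25

4 Thursdays


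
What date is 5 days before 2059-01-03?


Start: 2059-01-03, subtract 5 days
Back 3 days from January 3 reaches December 31, 2058 -> 2 left
December 2058: 31 - 2 = 29 -> lands on December 29

Result: 2058-12-29


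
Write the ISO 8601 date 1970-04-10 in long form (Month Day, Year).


ISO 1970-04-10 parses as year=1970, month=04, day=10
Month 4 -> April

April 10, 1970


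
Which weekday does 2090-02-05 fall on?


Date: February 5, 2090
Anchor: Jan 1, 2090. With p = 2090 - 1 = 2089: (p + p//4 - p//100 + p//400) mod 7 = (2089 + 522 - 20 + 5) mod 7 = 2596 mod 7 = 6 -> Sunday (Mon=0 ... Sun=6)
Days before February (Jan): 31; offset = 31 + 5 - 1 = 35
Weekday index = (6 + 35) mod 7 = 6

Day of the week: Sunday


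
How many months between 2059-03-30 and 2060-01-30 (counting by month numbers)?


From March 2059 to January 2060
1 year * 12 = 12 months, minus 2 months = 10

10 months


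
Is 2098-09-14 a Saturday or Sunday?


Anchor: Jan 1, 2098. With p = 2098 - 1 = 2097: (p + p//4 - p//100 + p//400) mod 7 = (2097 + 524 - 20 + 5) mod 7 = 2606 mod 7 = 2 -> Wednesday (Mon=0 ... Sun=6)
Day of year: 257; offset = 256
Weekday index = (2 + 256) mod 7 = 6 -> Sunday
Weekend days: Saturday, Sunday

Yes


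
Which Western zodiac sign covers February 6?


Date: February 6
Conventional tropical zodiac dates: Aquarius from January 20 onward; Pisces starts February 19
February 6 falls within the Aquarius range

Aquarius


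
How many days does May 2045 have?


May 2045

31 days


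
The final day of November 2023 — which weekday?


November 2023 has 30 days
Anchor: Jan 1, 2023. With p = 2023 - 1 = 2022: (p + p//4 - p//100 + p//400) mod 7 = (2022 + 505 - 20 + 5) mod 7 = 2512 mod 7 = 6 -> Sunday (Mon=0 ... Sun=6)
Days before November (Jan-Oct): 304; November 1 index = (6 + 304) mod 7 = 2 -> Wednesday
Last day offset: 30 - 1 = 29 days
Weekday index = (2 + 29) mod 7 = 3

Thursday, November 30


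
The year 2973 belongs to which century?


Century = (year - 1) // 100 + 1
= (2973 - 1) // 100 + 1
= 2972 // 100 + 1
= 29 + 1

30th century


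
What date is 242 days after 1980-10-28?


Start: 1980-10-28, add 242 days
October 1980 has 31 days: 31 - 28 = 3 days to October 31 -> 239 left
November 1980 has 30 days -> 209 left
December 1980 has 31 days -> 178 left
January 1981 has 31 days -> 147 left
February 1981 has 28 days -> 119 left
March 1981 has 31 days -> 88 left
April 1981 has 30 days -> 58 left
May 1981 has 31 days -> 27 left
June 1981: 27 <= 30 -> lands on June 27

Result: 1981-06-27


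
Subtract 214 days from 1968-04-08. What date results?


Start: 1968-04-08, subtract 214 days
Back 8 days from April 8 reaches March 31, 1968 -> 206 left
March 1968 has 31 days -> back to February 29, 1968 -> 175 left
February 1968 has 29 days -> back to January 31, 1968 -> 146 left
January 1968 has 31 days -> back to December 31, 1967 -> 115 left
December 1967 has 31 days -> back to November 30, 1967 -> 84 left
November 1967 has 30 days -> back to October 31, 1967 -> 54 left
October 1967 has 31 days -> back to September 30, 1967 -> 23 left
September 1967: 30 - 23 = 7 -> lands on September 7

Result: 1967-09-07


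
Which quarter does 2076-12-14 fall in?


Month: December (month 12)
Q1: Jan-Mar, Q2: Apr-Jun, Q3: Jul-Sep, Q4: Oct-Dec

Q4


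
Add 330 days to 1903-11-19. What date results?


Start: 1903-11-19, add 330 days
November 1903 has 30 days: 30 - 19 = 11 days to November 30 -> 319 left
December 1903 has 31 days -> 288 left
January 1904 has 31 days -> 257 left
February 1904 has 29 days -> 228 left
March 1904 has 31 days -> 197 left
April 1904 has 30 days -> 167 left
May 1904 has 31 days -> 136 left
June 1904 has 30 days -> 106 left
July 1904 has 31 days -> 75 left
August 1904 has 31 days -> 44 left
September 1904 has 30 days -> 14 left
October 1904: 14 <= 31 -> lands on October 14

Result: 1904-10-14


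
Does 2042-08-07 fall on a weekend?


Anchor: Jan 1, 2042. With p = 2042 - 1 = 2041: (p + p//4 - p//100 + p//400) mod 7 = (2041 + 510 - 20 + 5) mod 7 = 2536 mod 7 = 2 -> Wednesday (Mon=0 ... Sun=6)
Day of year: 219; offset = 218
Weekday index = (2 + 218) mod 7 = 3 -> Thursday
Weekend days: Saturday, Sunday

No


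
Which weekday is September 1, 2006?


Target: September 1, 2006
Anchor: Jan 1, 2006. With p = 2006 - 1 = 2005: (p + p//4 - p//100 + p//400) mod 7 = (2005 + 501 - 20 + 5) mod 7 = 2491 mod 7 = 6 -> Sunday (Mon=0 ... Sun=6)
Days before September (Jan-Aug): 243 days
Weekday index = (6 + 243) mod 7 = 4

Friday


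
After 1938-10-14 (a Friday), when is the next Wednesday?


Current: Friday
Target: Wednesday
Days ahead: 5

Next Wednesday: 1938-10-19


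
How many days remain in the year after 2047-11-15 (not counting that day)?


Day of year: 319 of 365
Remaining = 365 - 319

46 days


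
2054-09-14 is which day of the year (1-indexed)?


Date: September 14, 2054
Days in months 1 through 8: 243
Plus 14 days in September

Day of year: 257


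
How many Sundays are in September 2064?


September 2064 has 30 days
Anchor: Jan 1, 2064. With p = 2064 - 1 = 2063: (p + p//4 - p//100 + p//400) mod 7 = (2063 + 515 - 20 + 5) mod 7 = 2563 mod 7 = 1 -> Tuesday (Mon=0 ... Sun=6)
Days before September (Jan-Aug): 244; September 1 index = (1 + 244) mod 7 = 0 -> Monday
First Sunday is September 7
Sundays: 7, 14, 21, 28

4 Sundays


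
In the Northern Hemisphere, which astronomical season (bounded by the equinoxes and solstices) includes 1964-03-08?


Date: March 8
Astronomical Winter (approx.; exact equinox/solstice day varies by year): December 21 to March 19
March 8 falls within the Winter window

Winter


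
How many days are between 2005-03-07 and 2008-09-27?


From 2005-03-07 to 2008-09-27
2005-03-07: days before March = 31 + 28 = 59 (2005 is not a leap year); day of year = 59 + 7 = 66
2008-09-27: days before September = 31 + 29 + 31 + 30 + 31 + 30 + 31 + 31 = 244 (2008 is a leap year); day of year = 244 + 27 = 271
Rest of 2005: 365 - 66 = 299
Full years 2006 (365), 2007 (365): 730
Total = 299 + 730 + 271 = 1300

1300 days


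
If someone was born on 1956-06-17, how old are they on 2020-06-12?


Birth: 1956-06-17
Reference: 2020-06-12
Year difference: 2020 - 1956 = 64
Birthday not yet reached in 2020, subtract 1

63 years old


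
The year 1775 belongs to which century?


Century = (year - 1) // 100 + 1
= (1775 - 1) // 100 + 1
= 1774 // 100 + 1
= 17 + 1

18th century


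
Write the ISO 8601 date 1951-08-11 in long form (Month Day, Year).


ISO 1951-08-11 parses as year=1951, month=08, day=11
Month 8 -> August

August 11, 1951


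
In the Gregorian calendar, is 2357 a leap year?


Gregorian leap year rule: divisible by 4, but not by 100, unless also by 400.
2357 is not divisible by 4 -> not a leap year

No


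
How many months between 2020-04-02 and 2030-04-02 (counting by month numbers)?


From April 2020 to April 2030
10 years * 12 = 120 months = 120

120 months


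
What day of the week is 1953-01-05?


Date: January 5, 1953
Anchor: Jan 1, 1953. With p = 1953 - 1 = 1952: (p + p//4 - p//100 + p//400) mod 7 = (1952 + 488 - 19 + 4) mod 7 = 2425 mod 7 = 3 -> Thursday (Mon=0 ... Sun=6)
Days into year = 5 - 1 = 4
Weekday index = (3 + 4) mod 7 = 0

Day of the week: Monday


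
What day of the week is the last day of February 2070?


February 2070 has 28 days
Anchor: Jan 1, 2070. With p = 2070 - 1 = 2069: (p + p//4 - p//100 + p//400) mod 7 = (2069 + 517 - 20 + 5) mod 7 = 2571 mod 7 = 2 -> Wednesday (Mon=0 ... Sun=6)
Days before February (Jan): 31; February 1 index = (2 + 31) mod 7 = 5 -> Saturday
Last day offset: 28 - 1 = 27 days
Weekday index = (5 + 27) mod 7 = 4

Friday, February 28


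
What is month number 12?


Month 12 of 12

December


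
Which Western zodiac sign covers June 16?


Date: June 16
Conventional tropical zodiac dates: Gemini from May 21 onward; Cancer starts June 21
June 16 falls within the Gemini range

Gemini


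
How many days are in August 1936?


August 1936

31 days


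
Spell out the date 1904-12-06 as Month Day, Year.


ISO 1904-12-06 parses as year=1904, month=12, day=06
Month 12 -> December

December 6, 1904


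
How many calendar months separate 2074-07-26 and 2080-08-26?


From July 2074 to August 2080
6 years * 12 = 72 months, plus 1 month = 73

73 months


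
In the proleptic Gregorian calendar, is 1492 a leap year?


Gregorian leap year rule: divisible by 4, but not by 100, unless also by 400.
1492 is divisible by 4 but not 100 -> leap year

Yes


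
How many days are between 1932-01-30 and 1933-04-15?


From 1932-01-30 to 1933-04-15
1932-01-30: day of year = 30
1933-04-15: days before April = 31 + 28 + 31 = 90 (1933 is not a leap year); day of year = 90 + 15 = 105
Rest of 1932: 366 - 30 = 336
Total = 336 + 105 = 441

441 days


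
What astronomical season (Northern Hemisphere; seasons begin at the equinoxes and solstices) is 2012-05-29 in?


Date: May 29
Astronomical Spring (approx.; exact equinox/solstice day varies by year): March 20 to June 20
May 29 falls within the Spring window

Spring


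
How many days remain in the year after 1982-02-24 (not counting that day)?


Day of year: 55 of 365
Remaining = 365 - 55

310 days


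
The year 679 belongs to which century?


Century = (year - 1) // 100 + 1
= (679 - 1) // 100 + 1
= 678 // 100 + 1
= 6 + 1

7th century


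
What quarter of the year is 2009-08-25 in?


Month: August (month 8)
Q1: Jan-Mar, Q2: Apr-Jun, Q3: Jul-Sep, Q4: Oct-Dec

Q3


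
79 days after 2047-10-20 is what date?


Start: 2047-10-20, add 79 days
October 2047 has 31 days: 31 - 20 = 11 days to October 31 -> 68 left
November 2047 has 30 days -> 38 left
December 2047 has 31 days -> 7 left
January 2048: 7 <= 31 -> lands on January 7

Result: 2048-01-07


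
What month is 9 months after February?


February is month 2
2 + 9 = 11

November


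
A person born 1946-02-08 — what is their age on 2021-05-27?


Birth: 1946-02-08
Reference: 2021-05-27
Year difference: 2021 - 1946 = 75

75 years old


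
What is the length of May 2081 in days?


May 2081

31 days


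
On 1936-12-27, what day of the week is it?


Date: December 27, 1936
Anchor: Jan 1, 1936. With p = 1936 - 1 = 1935: (p + p//4 - p//100 + p//400) mod 7 = (1935 + 483 - 19 + 4) mod 7 = 2403 mod 7 = 2 -> Wednesday (Mon=0 ... Sun=6)
Days before December (Jan-Nov): 335; offset = 335 + 27 - 1 = 361
Weekday index = (2 + 361) mod 7 = 6

Day of the week: Sunday


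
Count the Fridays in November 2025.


November 2025 has 30 days
Anchor: Jan 1, 2025. With p = 2025 - 1 = 2024: (p + p//4 - p//100 + p//400) mod 7 = (2024 + 506 - 20 + 5) mod 7 = 2515 mod 7 = 2 -> Wednesday (Mon=0 ... Sun=6)
Days before November (Jan-Oct): 304; November 1 index = (2 + 304) mod 7 = 5 -> Saturday
First Friday is November 7
Fridays: 7, 14, 21, 28

4 Fridays


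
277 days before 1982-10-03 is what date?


Start: 1982-10-03, subtract 277 days
Back 3 days from October 3 reaches September 30, 1982 -> 274 left
September 1982 has 30 days -> back to August 31, 1982 -> 244 left
August 1982 has 31 days -> back to July 31, 1982 -> 213 left
July 1982 has 31 days -> back to June 30, 1982 -> 182 left
June 1982 has 30 days -> back to May 31, 1982 -> 152 left
May 1982 has 31 days -> back to April 30, 1982 -> 121 left
April 1982 has 30 days -> back to March 31, 1982 -> 91 left
March 1982 has 31 days -> back to February 28, 1982 -> 60 left
February 1982 has 28 days -> back to January 31, 1982 -> 32 left
January 1982 has 31 days -> back to December 31, 1981 -> 1 left
December 1981: 31 - 1 = 30 -> lands on December 30

Result: 1981-12-30
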